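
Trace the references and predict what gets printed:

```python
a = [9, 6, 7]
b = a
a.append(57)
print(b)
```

Key concept: basic list aliasing.
Step by step:
`a = [9, 6, 7]` → a = [9, 6, 7]
`b = a` → b = [9, 6, 7] (same object as a)
`a.append(57)` → a = [9, 6, 7, 57] (same object as b); b = [9, 6, 7, 57] (same object as a)
`print(b)` → prints [9, 6, 7, 57]

Answer: [9, 6, 7, 57]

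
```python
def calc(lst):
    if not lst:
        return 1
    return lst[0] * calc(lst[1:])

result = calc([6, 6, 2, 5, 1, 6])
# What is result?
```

Product over [6, 6, 2, 5, 1, 6] = 6 * 6 * 2 * 5 * 1 * 6 = 2160

Answer: 2160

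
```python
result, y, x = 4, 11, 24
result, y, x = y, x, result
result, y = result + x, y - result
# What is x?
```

Trace:
`result, y, x = 4, 11, 24` → result = 4; y = 11; x = 24
`result, y, x = y, x, result` → result = 11; y = 24; x = 4
`result, y = result + x, y - result` → result = 15; y = 13
So x = 4

Answer: 4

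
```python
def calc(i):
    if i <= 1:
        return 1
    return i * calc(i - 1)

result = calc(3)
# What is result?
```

calc(3) = 3 * 2 * 1 = 6

Answer: 6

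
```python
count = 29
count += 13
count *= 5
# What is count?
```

Trace:
`count = 29` → count = 29
`count += 13` → count = 42
`count *= 5` → count = 210
So count = 210

Answer: 210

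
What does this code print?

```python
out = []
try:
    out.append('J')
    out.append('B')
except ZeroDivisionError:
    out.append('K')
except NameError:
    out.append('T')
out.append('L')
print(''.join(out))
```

Execution trace: 'J' (try body) → 'B' (try body, no exception) → 'L' (after the try/except). Output: JBL

Answer: JBL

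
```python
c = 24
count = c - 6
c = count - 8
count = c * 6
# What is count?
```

Trace:
`c = 24` → c = 24
`count = c - 6` → count = 18
`c = count - 8` → c = 10
`count = c * 6` → count = 60
So count = 60

Answer: 60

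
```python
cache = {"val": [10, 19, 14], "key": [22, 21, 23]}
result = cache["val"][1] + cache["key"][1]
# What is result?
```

Trace:
`cache = {"val": [10, 19, 14], "key": [22, 21, 23]}` → cache = {'val': [10, 19, 14], 'key': [22, 21, 23]}
`result = cache["val"][1] + cache["key"][1]` → result = 40
So result = 40

Answer: 40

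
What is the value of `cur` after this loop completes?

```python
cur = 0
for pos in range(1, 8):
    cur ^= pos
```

XOR of 1 to 7
`cur` takes the values: 0 → 1 → 3 → 0 → 4 → 1 → 7 → 0

Answer: 0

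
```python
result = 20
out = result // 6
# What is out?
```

Trace:
`result = 20` → result = 20
`out = result // 6` → out = 3
So out = 3

Answer: 3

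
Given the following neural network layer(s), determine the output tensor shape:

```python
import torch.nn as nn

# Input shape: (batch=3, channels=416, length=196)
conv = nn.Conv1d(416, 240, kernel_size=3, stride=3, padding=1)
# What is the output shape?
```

Input: (3, 416, 196) -> Output: (3, 240, 66)

Answer: (3, 240, 66)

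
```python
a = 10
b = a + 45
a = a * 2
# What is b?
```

Trace:
`a = 10` → a = 10
`b = a + 45` → b = 55
`a = a * 2` → a = 20
So b = 55

Answer: 55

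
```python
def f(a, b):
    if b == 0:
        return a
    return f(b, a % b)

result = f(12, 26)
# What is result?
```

f(12, 26) -> f(26, 12) -> f(12, 2) -> f(2, 0) -> 2

Answer: 2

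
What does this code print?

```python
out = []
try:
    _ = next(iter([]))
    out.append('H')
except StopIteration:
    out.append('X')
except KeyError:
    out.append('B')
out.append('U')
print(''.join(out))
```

Execution trace: 'X' (except StopIteration) → 'U' (after the try/except). Output: XU

Answer: XU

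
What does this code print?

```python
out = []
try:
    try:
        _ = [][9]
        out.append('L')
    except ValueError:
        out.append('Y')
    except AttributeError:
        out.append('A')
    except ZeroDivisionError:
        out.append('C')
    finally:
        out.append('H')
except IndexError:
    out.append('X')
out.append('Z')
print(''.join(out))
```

Execution trace: 'H' (inner finally) → 'X' (outer except IndexError) → 'Z' (after the try/except). Output: HXZ

Answer: HXZ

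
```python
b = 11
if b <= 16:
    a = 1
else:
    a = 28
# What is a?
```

Trace:
`b = 11` → b = 11
`if b <= 16: ...` → b <= 16 is True → a = 1
So a = 1

Answer: 1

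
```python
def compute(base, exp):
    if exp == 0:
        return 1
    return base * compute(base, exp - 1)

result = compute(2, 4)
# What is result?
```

compute(2, 4) = 2 * 2 * 2 * 2 = 16

Answer: 16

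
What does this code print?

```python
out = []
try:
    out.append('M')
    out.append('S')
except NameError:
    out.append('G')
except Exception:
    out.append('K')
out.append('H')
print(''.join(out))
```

Execution trace: 'M' (try body) → 'S' (try body, no exception) → 'H' (after the try/except). Output: MSH

Answer: MSH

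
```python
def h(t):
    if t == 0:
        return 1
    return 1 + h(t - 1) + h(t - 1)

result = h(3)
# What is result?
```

h(t) = 1 + 2·h(t-1), h(0)=1. Closed form: (1+1)·2^3 - 1 = 15.

Answer: 15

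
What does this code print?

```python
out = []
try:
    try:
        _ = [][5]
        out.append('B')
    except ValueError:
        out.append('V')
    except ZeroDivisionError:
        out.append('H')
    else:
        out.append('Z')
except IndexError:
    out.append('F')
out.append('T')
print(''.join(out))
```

Execution trace: 'F' (outer except IndexError) → 'T' (after the try/except). Output: FT

Answer: FT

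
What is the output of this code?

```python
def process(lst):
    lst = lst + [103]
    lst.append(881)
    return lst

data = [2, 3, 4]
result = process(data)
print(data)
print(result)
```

Key concept: rebinding parameter vs mutation.
Step by step:
`data = [2, 3, 4]` → data = [2, 3, 4]
`result = process(data)` → result = [2, 3, 4, 103, 881]
`print(data)` → prints [2, 3, 4]
`print(result)` → prints [2, 3, 4, 103, 881]

Answer:
[2, 3, 4]
[2, 3, 4, 103, 881]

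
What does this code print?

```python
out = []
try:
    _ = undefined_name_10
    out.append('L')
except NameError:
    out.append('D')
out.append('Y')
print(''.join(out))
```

Execution trace: 'D' (except NameError) → 'Y' (after the try/except). Output: DY

Answer: DY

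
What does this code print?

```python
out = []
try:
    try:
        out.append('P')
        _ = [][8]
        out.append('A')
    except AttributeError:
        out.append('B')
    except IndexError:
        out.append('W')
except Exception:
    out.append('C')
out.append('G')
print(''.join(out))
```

Execution trace: 'P' (inner try body) → 'W' (inner except IndexError) → 'G' (after the try/except). Output: PWG

Answer: PWG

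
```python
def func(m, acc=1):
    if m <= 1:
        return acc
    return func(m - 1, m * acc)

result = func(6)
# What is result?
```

Accumulator trace (n, acc): (6, 1) -> (5, 6) -> (4, 30) -> (3, 120) -> (2, 360) -> (1, 720) -> return 720

Answer: 720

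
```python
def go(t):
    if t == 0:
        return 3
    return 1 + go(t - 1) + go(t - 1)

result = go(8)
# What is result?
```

go(t) = 1 + 2·go(t-1), go(0)=3. Closed form: (3+1)·2^8 - 1 = 1023.

Answer: 1023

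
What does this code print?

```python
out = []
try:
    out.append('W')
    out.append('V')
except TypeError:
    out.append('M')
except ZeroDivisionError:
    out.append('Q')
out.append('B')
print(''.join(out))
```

Execution trace: 'W' (try body) → 'V' (try body, no exception) → 'B' (after the try/except). Output: WVB

Answer: WVB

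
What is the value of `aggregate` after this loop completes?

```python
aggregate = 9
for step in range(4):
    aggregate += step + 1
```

Start at 9, add 1 to 4 = 19
`aggregate` takes the values: 9 → 10 → 12 → 15 → 19

Answer: 19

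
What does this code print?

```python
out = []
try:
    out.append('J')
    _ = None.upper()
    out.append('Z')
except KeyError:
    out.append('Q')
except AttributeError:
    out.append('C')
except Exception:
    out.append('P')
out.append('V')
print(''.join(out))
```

Execution trace: 'J' (try body) → 'C' (except AttributeError) → 'V' (after the try/except). Output: JCV

Answer: JCV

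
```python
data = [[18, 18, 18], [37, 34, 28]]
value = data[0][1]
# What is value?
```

Trace:
`data = [[18, 18, 18], [37, 34, 28]]` → data = [[18, 18, 18], [37, 34, 28]]
`value = data[0][1]` → value = 18
So value = 18

Answer: 18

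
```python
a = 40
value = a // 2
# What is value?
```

Trace:
`a = 40` → a = 40
`value = a // 2` → value = 20
So value = 20

Answer: 20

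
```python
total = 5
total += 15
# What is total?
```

Trace:
`total = 5` → total = 5
`total += 15` → total = 20
So total = 20

Answer: 20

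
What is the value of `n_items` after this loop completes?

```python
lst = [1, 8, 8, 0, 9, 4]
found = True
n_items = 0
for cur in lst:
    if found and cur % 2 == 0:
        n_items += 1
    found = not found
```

Count even values at even positions
`n_items` takes the values: 0 → 1

Answer: 1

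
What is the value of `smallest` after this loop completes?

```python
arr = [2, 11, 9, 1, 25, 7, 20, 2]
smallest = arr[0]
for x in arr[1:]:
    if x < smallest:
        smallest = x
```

Minimum of [2, 11, 9, 1, 25, 7, 20, 2]
`smallest` takes the values: 2 → 1

Answer: 1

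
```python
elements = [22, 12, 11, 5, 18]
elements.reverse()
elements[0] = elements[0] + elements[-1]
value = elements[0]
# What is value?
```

Trace:
`elements = [22, 12, 11, 5, 18]` → elements = [22, 12, 11, 5, 18]
`elements.reverse()` → elements = [18, 5, 11, 12, 22]
`elements[0] = elements[0] + elements[-1]` → elements = [40, 5, 11, 12, 22]
`value = elements[0]` → value = 40
So value = 40

Answer: 40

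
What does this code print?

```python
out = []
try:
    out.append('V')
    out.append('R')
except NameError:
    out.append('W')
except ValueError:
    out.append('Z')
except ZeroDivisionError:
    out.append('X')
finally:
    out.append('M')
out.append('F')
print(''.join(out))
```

Execution trace: 'V' (try body) → 'R' (try body, no exception) → 'M' (finally) → 'F' (after the try/except). Output: VRMF

Answer: VRMF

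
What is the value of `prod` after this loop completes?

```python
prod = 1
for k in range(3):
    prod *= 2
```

2^3 = 8
`prod` takes the values: 1 → 2 → 4 → 8

Answer: 8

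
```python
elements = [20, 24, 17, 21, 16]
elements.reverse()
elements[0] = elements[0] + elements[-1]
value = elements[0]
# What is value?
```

Trace:
`elements = [20, 24, 17, 21, 16]` → elements = [20, 24, 17, 21, 16]
`elements.reverse()` → elements = [16, 21, 17, 24, 20]
`elements[0] = elements[0] + elements[-1]` → elements = [36, 21, 17, 24, 20]
`value = elements[0]` → value = 36
So value = 36

Answer: 36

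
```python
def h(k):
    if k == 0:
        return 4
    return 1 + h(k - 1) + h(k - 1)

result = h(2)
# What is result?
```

h(k) = 1 + 2·h(k-1), h(0)=4. Closed form: (4+1)·2^2 - 1 = 19.

Answer: 19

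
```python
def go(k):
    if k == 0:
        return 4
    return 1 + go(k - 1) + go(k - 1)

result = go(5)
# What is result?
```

go(k) = 1 + 2·go(k-1), go(0)=4. Closed form: (4+1)·2^5 - 1 = 159.

Answer: 159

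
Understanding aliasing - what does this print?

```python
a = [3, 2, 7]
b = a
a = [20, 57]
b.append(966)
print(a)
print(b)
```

Key concept: rebinding vs mutation: a is rebound to a new list, b still points at the original.
Step by step:
`a = [3, 2, 7]` → a = [3, 2, 7]
`b = a` → b = [3, 2, 7] (same object as a)
`a = [20, 57]` → a = [20, 57]
`b.append(966)` → b = [3, 2, 7, 966]
`print(a)` → prints [20, 57]
`print(b)` → prints [3, 2, 7, 966]

Answer:
[20, 57]
[3, 2, 7, 966]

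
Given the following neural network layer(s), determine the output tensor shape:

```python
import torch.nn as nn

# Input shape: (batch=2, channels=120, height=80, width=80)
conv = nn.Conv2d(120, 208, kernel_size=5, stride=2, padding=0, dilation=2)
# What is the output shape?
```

Input: (2, 120, 80, 80) -> Output: (2, 208, 36, 36)

Answer: (2, 208, 36, 36)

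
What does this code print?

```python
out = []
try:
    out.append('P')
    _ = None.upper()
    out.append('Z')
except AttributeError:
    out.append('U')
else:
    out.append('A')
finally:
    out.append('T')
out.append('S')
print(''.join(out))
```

Execution trace: 'P' (try body) → 'U' (except AttributeError) → 'T' (finally) → 'S' (after the try/except). Output: PUTS

Answer: PUTS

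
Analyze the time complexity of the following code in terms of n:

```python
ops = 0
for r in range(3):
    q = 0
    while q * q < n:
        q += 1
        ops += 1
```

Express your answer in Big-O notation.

Each loop level contributes: 1 × √n. Multiplying the contributions gives O(√n).

Answer: O(√n)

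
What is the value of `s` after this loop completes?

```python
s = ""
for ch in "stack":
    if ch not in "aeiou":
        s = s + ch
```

Remove vowels from 'stack'
`s` takes the values: "" → "s" → "st" → "stc" → "stck"

Answer: "stck"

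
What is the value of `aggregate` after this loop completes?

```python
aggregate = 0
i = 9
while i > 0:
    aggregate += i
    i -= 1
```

Sum 9 down to 1
`aggregate` takes the values: 0 → 9 → 17 → 24 → 30 → 35 → 39 → 42 → 44 → 45

Answer: 45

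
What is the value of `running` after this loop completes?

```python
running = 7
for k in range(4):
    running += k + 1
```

Start at 7, add 1 to 4 = 17
`running` takes the values: 7 → 8 → 10 → 13 → 17

Answer: 17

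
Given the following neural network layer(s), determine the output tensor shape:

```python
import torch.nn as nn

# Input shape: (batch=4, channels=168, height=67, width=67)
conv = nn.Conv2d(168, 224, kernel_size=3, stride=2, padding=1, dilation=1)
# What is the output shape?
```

Input: (4, 168, 67, 67) -> Output: (4, 224, 34, 34)

Answer: (4, 224, 34, 34)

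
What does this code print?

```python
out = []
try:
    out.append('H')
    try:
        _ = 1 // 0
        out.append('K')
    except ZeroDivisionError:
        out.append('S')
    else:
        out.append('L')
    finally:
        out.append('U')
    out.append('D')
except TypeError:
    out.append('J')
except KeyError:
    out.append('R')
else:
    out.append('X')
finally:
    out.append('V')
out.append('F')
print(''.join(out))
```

Execution trace: 'H' (try body) → 'S' (inner except ZeroDivisionError) → 'U' (inner finally) → 'D' (try body, no exception) → 'X' (else) → 'V' (finally) → 'F' (after the try/except). Output: HSUDXVF

Answer: HSUDXVF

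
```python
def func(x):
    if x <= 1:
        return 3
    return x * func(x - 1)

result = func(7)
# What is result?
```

func(7) = 7 * 6 * 5 * 4 * 3 * 2 * 3 = 15120

Answer: 15120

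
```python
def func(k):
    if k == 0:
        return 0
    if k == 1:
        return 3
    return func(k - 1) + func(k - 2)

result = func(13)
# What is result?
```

Build up from base cases: func(0)=0, func(1)=3, func(2)=3, func(3)=6, func(4)=9, func(5)=15, func(6)=24, ..., func(13)=699

Answer: 699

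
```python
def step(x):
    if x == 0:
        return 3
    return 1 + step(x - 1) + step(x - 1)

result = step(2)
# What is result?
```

step(x) = 1 + 2·step(x-1), step(0)=3. Closed form: (3+1)·2^2 - 1 = 15.

Answer: 15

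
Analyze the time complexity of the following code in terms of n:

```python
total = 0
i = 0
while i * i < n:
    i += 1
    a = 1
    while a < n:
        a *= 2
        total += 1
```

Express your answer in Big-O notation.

Each loop level contributes: √n × log n. Multiplying the contributions gives O(√n log n).

Answer: O(√n log n)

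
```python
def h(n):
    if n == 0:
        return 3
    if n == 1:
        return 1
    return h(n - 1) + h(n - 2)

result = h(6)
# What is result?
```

Build up from base cases: h(0)=3, h(1)=1, h(2)=4, h(3)=5, h(4)=9, h(5)=14, h(6)=23

Answer: 23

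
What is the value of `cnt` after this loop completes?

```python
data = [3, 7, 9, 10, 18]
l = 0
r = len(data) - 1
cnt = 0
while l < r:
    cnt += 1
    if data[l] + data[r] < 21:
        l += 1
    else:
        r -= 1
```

Steps to find pair summing to 21
`cnt` takes the values: 0 → 1 → 2 → 3 → 4

Answer: 4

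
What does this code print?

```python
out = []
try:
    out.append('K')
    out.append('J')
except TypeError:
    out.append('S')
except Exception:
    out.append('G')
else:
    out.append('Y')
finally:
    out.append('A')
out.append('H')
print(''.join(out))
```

Execution trace: 'K' (try body) → 'J' (try body, no exception) → 'Y' (else) → 'A' (finally) → 'H' (after the try/except). Output: KJYAH

Answer: KJYAH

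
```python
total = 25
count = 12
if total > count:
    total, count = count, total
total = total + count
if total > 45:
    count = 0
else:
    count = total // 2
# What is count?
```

Trace:
`total = 25` → total = 25
`count = 12` → count = 12
`if total > count: ...` → total > count is True → total = 12; count = 25
`total = total + count` → total = 37
`if total > 45: ...` → total > 45 is False, take else branch → count = 18
So count = 18

Answer: 18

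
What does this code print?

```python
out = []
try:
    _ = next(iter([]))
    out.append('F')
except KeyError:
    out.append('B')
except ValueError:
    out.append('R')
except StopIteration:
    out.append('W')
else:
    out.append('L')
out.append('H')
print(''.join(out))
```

Execution trace: 'W' (except StopIteration) → 'H' (after the try/except). Output: WH

Answer: WH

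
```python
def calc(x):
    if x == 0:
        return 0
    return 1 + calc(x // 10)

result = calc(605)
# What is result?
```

Count of digits of 605: 3

Answer: 3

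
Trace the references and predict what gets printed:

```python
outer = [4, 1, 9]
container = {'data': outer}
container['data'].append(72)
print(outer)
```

Key concept: dict holds reference to list.
Step by step:
`outer = [4, 1, 9]` → outer = [4, 1, 9]
`container = {'data': outer}` → container = {'data': [4, 1, 9]}
`container['data'].append(72)` → outer = [4, 1, 9, 72]; container = {'data': [4, 1, 9, 72]}
`print(outer)` → prints [4, 1, 9, 72]

Answer: [4, 1, 9, 72]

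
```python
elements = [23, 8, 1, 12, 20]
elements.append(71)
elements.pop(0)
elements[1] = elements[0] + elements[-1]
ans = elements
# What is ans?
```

Trace:
`elements = [23, 8, 1, 12, 20]` → elements = [23, 8, 1, 12, 20]
`elements.append(71)` → elements = [23, 8, 1, 12, 20, 71]
`elements.pop(0)` → elements = [8, 1, 12, 20, 71]
`elements[1] = elements[0] + elements[-1]` → elements = [8, 79, 12, 20, 71]
`ans = elements` → ans = [8, 79, 12, 20, 71]
So ans = [8, 79, 12, 20, 71]

Answer: [8, 79, 12, 20, 71]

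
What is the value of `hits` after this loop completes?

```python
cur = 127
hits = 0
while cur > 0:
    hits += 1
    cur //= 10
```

Count digits by repeated division by 10
`hits` takes the values: 0 → 1 → 2 → 3

Answer: 3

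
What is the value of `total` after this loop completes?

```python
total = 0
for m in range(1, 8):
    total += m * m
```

Sum of squares 1² to 7² = 140
`total` takes the values: 0 → 1 → 5 → 14 → 30 → 55 → 91 → 140

Answer: 140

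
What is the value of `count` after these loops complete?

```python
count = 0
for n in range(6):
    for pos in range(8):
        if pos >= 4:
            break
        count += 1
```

Inner breaks at 4, outer runs 6 times
`count` takes the values: 0 → 1 → 2 → 3 → 4 → 5 → 6 → 7 → 8 → 9 → 10 → 11 → 12 → 13 → 14 → 15 → 16 → 17 → 18 → 19 → 20 → 21 → 22 → 23 → 24

Answer: 24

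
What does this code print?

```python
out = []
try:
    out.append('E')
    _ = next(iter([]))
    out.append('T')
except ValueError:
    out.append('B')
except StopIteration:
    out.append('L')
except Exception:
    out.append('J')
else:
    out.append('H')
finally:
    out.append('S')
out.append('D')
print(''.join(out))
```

Execution trace: 'E' (try body) → 'L' (except StopIteration) → 'S' (finally) → 'D' (after the try/except). Output: ELSD

Answer: ELSD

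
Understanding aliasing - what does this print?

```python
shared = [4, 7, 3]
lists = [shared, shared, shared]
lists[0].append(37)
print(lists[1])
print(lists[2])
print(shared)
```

Key concept: list of same reference.
Step by step:
`shared = [4, 7, 3]` → shared = [4, 7, 3]
`lists = [shared, shared, shared]` → lists = [[4, 7, 3], [4, 7, 3], [4, 7, 3]]
`lists[0].append(37)` → shared = [4, 7, 3, 37]; lists = [[4, 7, 3, 37], [4, 7, 3, 37], [4, 7, 3, 37]]
`print(lists[1])` → prints [4, 7, 3, 37]
`print(lists[2])` → prints [4, 7, 3, 37]
`print(shared)` → prints [4, 7, 3, 37]

Answer:
[4, 7, 3, 37]
[4, 7, 3, 37]
[4, 7, 3, 37]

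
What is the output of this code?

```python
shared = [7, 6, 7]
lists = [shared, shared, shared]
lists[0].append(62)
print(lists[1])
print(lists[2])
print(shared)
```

Key concept: list of same reference.
Step by step:
`shared = [7, 6, 7]` → shared = [7, 6, 7]
`lists = [shared, shared, shared]` → lists = [[7, 6, 7], [7, 6, 7], [7, 6, 7]]
`lists[0].append(62)` → shared = [7, 6, 7, 62]; lists = [[7, 6, 7, 62], [7, 6, 7, 62], [7, 6, 7, 62]]
`print(lists[1])` → prints [7, 6, 7, 62]
`print(lists[2])` → prints [7, 6, 7, 62]
`print(shared)` → prints [7, 6, 7, 62]

Answer:
[7, 6, 7, 62]
[7, 6, 7, 62]
[7, 6, 7, 62]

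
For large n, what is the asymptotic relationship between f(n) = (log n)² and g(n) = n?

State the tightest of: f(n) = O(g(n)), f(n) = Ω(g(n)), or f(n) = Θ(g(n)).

(log n)² vs n: f(n) = O(g(n)) but not Ω(g(n)) — n grows strictly faster than (log n)².

Answer: f(n) = O(g(n)) but not Ω(g(n)) — n grows strictly faster than (log n)².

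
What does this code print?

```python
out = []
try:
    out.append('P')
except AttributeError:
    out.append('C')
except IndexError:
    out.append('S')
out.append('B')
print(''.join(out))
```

Execution trace: 'P' (try body, no exception) → 'B' (after the try/except). Output: PB

Answer: PB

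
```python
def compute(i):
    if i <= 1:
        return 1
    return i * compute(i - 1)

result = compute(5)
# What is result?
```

compute(5) = 5 * 4 * 3 * 2 * 1 = 120

Answer: 120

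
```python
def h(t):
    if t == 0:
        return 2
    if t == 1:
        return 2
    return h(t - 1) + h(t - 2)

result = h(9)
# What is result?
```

Build up from base cases: h(0)=2, h(1)=2, h(2)=4, h(3)=6, h(4)=10, h(5)=16, h(6)=26, ..., h(9)=110

Answer: 110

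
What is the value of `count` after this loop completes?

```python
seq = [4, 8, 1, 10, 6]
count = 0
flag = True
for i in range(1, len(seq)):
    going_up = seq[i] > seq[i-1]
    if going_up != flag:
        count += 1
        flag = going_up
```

Count direction changes in [4, 8, 1, 10, 6]
`count` takes the values: 0 → 1 → 2 → 3

Answer: 3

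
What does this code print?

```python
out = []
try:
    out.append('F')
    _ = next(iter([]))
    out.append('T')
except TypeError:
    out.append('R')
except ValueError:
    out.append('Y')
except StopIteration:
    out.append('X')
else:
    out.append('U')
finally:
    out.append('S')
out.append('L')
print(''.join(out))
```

Execution trace: 'F' (try body) → 'X' (except StopIteration) → 'S' (finally) → 'L' (after the try/except). Output: FXSL

Answer: FXSL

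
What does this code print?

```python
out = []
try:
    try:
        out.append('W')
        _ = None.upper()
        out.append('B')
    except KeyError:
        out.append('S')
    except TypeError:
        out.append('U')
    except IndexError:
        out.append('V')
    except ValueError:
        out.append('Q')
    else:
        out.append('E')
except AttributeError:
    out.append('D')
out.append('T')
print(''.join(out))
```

Execution trace: 'W' (try body) → 'D' (outer except AttributeError) → 'T' (after the try/except). Output: WDT

Answer: WDT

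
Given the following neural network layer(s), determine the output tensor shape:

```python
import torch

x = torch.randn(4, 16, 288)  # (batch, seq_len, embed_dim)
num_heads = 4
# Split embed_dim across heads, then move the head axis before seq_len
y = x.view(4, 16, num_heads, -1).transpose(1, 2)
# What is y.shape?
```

Input: (4, 16, 288) -> head_dim = 288 // 4 = 72; after view: (4, 16, 4, 72) -> after transpose(1, 2): (4, 4, 16, 72) -> Output: (4, 4, 16, 72)

Answer: (4, 4, 16, 72)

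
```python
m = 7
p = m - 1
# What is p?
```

Trace:
`m = 7` → m = 7
`p = m - 1` → p = 6
So p = 6

Answer: 6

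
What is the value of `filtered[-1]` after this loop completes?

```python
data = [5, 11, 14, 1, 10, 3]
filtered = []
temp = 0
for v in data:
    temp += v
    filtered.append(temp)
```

Cumulative sum ends at 44
`filtered` takes the values: [] → [5] → [5, 16] → [5, 16, 30] → [5, 16, 30, 31] → [5, 16, 30, 31, 41] → [5, 16, 30, 31, 41, 44]
So `filtered[-1]` = 44

Answer: 44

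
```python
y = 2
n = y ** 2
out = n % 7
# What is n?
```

Trace:
`y = 2` → y = 2
`n = y ** 2` → n = 4
`out = n % 7` → out = 4
So n = 4

Answer: 4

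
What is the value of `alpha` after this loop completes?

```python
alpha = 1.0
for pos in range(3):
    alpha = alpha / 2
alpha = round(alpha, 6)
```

Halving LR 3 times: 1 / 2^3
`alpha` takes the values: 1.0 → 0.5 → 0.25 → 0.125

Answer: 0.125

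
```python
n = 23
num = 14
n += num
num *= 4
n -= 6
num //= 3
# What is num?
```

Trace:
`n = 23` → n = 23
`num = 14` → num = 14
`n += num` → n = 37
`num *= 4` → num = 56
`n -= 6` → n = 31
`num //= 3` → num = 18
So num = 18

Answer: 18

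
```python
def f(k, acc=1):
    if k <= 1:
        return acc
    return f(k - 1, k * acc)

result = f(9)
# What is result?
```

Accumulator trace (n, acc): (9, 1) -> (8, 9) -> (7, 72) -> (6, 504) -> (5, 3024) -> (4, 15120) -> (3, 60480) -> (2, 181440) -> (1, 362880) -> return 362880

Answer: 362880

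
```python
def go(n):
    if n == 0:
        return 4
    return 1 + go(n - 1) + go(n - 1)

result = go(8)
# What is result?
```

go(n) = 1 + 2·go(n-1), go(0)=4. Closed form: (4+1)·2^8 - 1 = 1279.

Answer: 1279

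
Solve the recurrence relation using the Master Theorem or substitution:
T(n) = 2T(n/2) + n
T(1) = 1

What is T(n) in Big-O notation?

By Master Theorem: a=2, b=2, f(n)=n. Since log_2(2) = 1 and f(n) = Θ(n^1), Case 2 applies. T(n) = O(n log n).

Answer: O(n log n)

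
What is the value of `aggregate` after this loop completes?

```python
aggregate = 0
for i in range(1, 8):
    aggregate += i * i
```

Sum of squares 1² to 7² = 140
`aggregate` takes the values: 0 → 1 → 5 → 14 → 30 → 55 → 91 → 140

Answer: 140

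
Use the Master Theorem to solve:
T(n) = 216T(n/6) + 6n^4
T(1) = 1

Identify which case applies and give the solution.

a=216, b=6, f(n)=6n^4. log_6(216) = 3. Since c=4 > 3 and the regularity condition holds (216(n/6)^4 = (216/6^4)n^4 with 216/6^4 < 1), Case 3 applies: T(n) = Θ(f(n)) = O(n^4).

Answer: O(n^4) - Case 3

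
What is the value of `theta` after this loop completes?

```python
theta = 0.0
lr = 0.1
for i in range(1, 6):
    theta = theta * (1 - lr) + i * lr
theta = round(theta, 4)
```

Moving average with lr=0.1
`theta` takes the values: 0.0 → 0.1 → 0.29 → 0.561 → 0.9049 → 1.31441 → 1.3144

Answer: 1.3144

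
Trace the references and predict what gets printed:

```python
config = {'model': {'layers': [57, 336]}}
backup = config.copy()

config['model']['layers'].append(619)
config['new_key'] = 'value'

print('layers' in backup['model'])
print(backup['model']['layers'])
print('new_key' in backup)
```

Key concept: shallow copy gotcha with nested dict.
Step by step:
`config = {'model': {'layers': [57, 336]}}` → config = {'model': {'layers': [57, 336]}}
`backup = config.copy()` → backup = {'model': {'layers': [57, 336]}}
`config['model']['layers'].append(619)` → config = {'model': {'layers': [57, 336, 619]}}; backup = {'model': {'layers': [57, 336, 619]}}
`config['new_key'] = 'value'` → config = {'model': {'layers': [57, 336, 619]}, 'new_key': 'value'}
`print('layers' in backup['model'])` → prints True
`print(backup['model']['layers'])` → prints [57, 336, 619]
`print('new_key' in backup)` → prints False

Answer:
True
[57, 336, 619]
False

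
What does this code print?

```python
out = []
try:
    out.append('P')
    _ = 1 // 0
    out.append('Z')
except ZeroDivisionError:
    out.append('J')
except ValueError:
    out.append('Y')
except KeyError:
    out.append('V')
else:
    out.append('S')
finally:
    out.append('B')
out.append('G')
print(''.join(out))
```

Execution trace: 'P' (try body) → 'J' (except ZeroDivisionError) → 'B' (finally) → 'G' (after the try/except). Output: PJBG

Answer: PJBG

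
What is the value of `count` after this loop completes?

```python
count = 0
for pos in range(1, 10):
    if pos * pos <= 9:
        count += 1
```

Count numbers where pos² ≤ 9
`count` takes the values: 0 → 1 → 2 → 3

Answer: 3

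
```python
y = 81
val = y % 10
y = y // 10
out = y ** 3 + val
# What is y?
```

Trace:
`y = 81` → y = 81
`val = y % 10` → val = 1
`y = y // 10` → y = 8
`out = y ** 3 + val` → out = 513
So y = 8

Answer: 8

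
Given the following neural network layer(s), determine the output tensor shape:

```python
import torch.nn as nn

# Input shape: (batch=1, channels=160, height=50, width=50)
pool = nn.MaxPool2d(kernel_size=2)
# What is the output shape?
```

Input: (1, 160, 50, 50) -> Output: (1, 160, 25, 25)

Answer: (1, 160, 25, 25)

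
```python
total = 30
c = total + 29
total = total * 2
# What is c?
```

Trace:
`total = 30` → total = 30
`c = total + 29` → c = 59
`total = total * 2` → total = 60
So c = 59

Answer: 59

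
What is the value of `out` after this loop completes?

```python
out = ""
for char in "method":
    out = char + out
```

Reverse 'method'
`out` takes the values: "" → "m" → "em" → "tem" → "htem" → "ohtem" → "dohtem"

Answer: "dohtem"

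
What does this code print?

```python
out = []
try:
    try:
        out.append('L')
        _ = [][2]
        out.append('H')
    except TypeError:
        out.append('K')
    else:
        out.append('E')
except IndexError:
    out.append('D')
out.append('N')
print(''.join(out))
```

Execution trace: 'L' (inner try body) → 'D' (outer except IndexError) → 'N' (after the try/except). Output: LDN

Answer: LDN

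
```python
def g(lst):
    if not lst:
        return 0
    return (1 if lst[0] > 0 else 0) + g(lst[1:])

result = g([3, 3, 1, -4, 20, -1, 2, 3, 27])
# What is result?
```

Count of positive elements in [3, 3, 1, -4, 20, -1, 2, 3, 27] = 7

Answer: 7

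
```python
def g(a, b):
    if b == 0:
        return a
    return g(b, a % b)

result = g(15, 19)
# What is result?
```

g(15, 19) -> g(19, 15) -> g(15, 4) -> g(4, 3) -> g(3, 1) -> g(1, 0) -> 1

Answer: 1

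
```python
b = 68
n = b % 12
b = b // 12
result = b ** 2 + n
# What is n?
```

Trace:
`b = 68` → b = 68
`n = b % 12` → n = 8
`b = b // 12` → b = 5
`result = b ** 2 + n` → result = 33
So n = 8

Answer: 8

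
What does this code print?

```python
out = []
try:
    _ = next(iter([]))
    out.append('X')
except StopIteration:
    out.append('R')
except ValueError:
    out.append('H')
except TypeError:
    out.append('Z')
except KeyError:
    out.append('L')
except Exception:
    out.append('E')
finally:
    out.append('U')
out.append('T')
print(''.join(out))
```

Execution trace: 'R' (except StopIteration) → 'U' (finally) → 'T' (after the try/except). Output: RUT

Answer: RUT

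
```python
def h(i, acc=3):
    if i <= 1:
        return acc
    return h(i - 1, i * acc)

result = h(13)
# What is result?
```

Accumulator trace (n, acc): (13, 3) -> (12, 39) -> (11, 468) -> (10, 5148) -> (9, 51480) -> (8, 463320) -> (7, 3706560) -> (6, 25945920) -> (5, 155675520) -> (4, 778377600) -> (3, 3113510400) -> (2, 9340531200) -> (1, 18681062400) -> return 18681062400

Answer: 18681062400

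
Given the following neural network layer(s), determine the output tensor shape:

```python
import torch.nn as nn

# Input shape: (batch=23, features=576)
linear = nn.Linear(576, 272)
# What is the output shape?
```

Input: (23, 576) -> Output: (23, 272)

Answer: (23, 272)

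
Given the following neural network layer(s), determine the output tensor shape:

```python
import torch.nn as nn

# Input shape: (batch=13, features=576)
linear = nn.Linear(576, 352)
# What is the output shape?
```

Input: (13, 576) -> Output: (13, 352)

Answer: (13, 352)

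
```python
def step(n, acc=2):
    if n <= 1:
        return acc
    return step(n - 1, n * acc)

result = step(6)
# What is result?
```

Accumulator trace (n, acc): (6, 2) -> (5, 12) -> (4, 60) -> (3, 240) -> (2, 720) -> (1, 1440) -> return 1440

Answer: 1440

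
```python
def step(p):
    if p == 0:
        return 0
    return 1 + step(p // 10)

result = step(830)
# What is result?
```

Count of digits of 830: 3

Answer: 3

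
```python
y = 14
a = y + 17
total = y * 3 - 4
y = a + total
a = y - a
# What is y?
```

Trace:
`y = 14` → y = 14
`a = y + 17` → a = 31
`total = y * 3 - 4` → total = 38
`y = a + total` → y = 69
`a = y - a` → a = 38
So y = 69

Answer: 69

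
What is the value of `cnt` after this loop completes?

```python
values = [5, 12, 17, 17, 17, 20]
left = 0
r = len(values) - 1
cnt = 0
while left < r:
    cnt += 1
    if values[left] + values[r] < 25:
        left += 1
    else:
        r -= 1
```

Steps to find pair summing to 25
`cnt` takes the values: 0 → 1 → 2 → 3 → 4 → 5

Answer: 5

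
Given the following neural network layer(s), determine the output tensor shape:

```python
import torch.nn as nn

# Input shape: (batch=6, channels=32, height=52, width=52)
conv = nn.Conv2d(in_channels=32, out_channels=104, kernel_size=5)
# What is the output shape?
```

Input: (6, 32, 52, 52) -> Output: (6, 104, 48, 48)

Answer: (6, 104, 48, 48)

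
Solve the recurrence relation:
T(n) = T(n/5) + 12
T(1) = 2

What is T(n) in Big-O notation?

Each step divides n by 5 and adds 12. After log_5(n) steps we reach T(1)=2. So T(n) = 12·log_5(n) + 2 = O(log n).

Answer: O(log n)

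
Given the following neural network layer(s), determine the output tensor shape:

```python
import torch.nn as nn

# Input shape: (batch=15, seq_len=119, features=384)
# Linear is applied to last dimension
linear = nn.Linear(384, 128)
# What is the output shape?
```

Input: (15, 119, 384) -> Output: (15, 119, 128)

Answer: (15, 119, 128)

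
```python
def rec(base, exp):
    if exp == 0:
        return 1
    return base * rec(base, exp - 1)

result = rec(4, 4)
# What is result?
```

rec(4, 4) = 4 * 4 * 4 * 4 = 256

Answer: 256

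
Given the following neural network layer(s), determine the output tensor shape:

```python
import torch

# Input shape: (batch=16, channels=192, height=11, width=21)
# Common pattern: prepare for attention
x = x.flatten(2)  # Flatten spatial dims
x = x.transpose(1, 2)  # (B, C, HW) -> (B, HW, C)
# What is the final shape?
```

Input: (16, 192, 11, 21) -> after flatten(2): (16, 192, 231) -> Output: (16, 231, 192)

Answer: (16, 231, 192)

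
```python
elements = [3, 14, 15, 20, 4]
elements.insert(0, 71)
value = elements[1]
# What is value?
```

Trace:
`elements = [3, 14, 15, 20, 4]` → elements = [3, 14, 15, 20, 4]
`elements.insert(0, 71)` → elements = [71, 3, 14, 15, 20, 4]
`value = elements[1]` → value = 3
So value = 3

Answer: 3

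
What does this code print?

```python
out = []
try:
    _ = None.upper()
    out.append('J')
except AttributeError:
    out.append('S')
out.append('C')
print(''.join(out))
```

Execution trace: 'S' (except AttributeError) → 'C' (after the try/except). Output: SC

Answer: SC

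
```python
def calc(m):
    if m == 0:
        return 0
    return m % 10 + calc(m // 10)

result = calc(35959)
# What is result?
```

Sum of digits of 35959: 9 + 5 + 9 + 5 + 3 = 31

Answer: 31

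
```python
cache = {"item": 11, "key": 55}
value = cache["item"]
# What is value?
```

Trace:
`cache = {"item": 11, "key": 55}` → cache = {'item': 11, 'key': 55}
`value = cache["item"]` → value = 11
So value = 11

Answer: 11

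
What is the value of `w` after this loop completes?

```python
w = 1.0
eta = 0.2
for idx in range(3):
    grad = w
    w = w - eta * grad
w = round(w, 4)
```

Gradient descent: w = 1.0 * (1 - 0.2)^3
`w` takes the values: 1.0 → 0.8 → 0.64 → 0.512

Answer: 0.512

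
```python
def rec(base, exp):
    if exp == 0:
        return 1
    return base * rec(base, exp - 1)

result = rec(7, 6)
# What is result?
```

rec(7, 6) = 7 * 7 * 7 * 7 * 7 * 7 = 117649

Answer: 117649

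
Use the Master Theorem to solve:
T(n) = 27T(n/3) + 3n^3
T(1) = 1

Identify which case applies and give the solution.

a=27, b=3, f(n)=3n^3. log_3(27) = 3. Since c=3 = 3, Case 2 applies: T(n) = Θ(n^log_b(a) · log n) = O(n^3 log n).

Answer: O(n^3 log n) - Case 2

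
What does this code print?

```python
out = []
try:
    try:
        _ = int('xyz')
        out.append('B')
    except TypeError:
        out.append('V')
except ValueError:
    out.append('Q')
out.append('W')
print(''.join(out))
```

Execution trace: 'Q' (outer except ValueError) → 'W' (after the try/except). Output: QW

Answer: QW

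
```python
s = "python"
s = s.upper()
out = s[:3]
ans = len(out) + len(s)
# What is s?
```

Trace:
`s = "python"` → s = 'python'
`s = s.upper()` → s = 'PYTHON'
`out = s[:3]` → out = 'PYT'
`ans = len(out) + len(s)` → ans = 9
So s = 'PYTHON'

Answer: 'PYTHON'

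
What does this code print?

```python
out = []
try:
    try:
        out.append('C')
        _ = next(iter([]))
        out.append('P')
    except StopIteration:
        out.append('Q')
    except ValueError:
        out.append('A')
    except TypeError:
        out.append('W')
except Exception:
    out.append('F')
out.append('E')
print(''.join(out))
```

Execution trace: 'C' (inner try body) → 'Q' (inner except StopIteration) → 'E' (after the try/except). Output: CQE

Answer: CQE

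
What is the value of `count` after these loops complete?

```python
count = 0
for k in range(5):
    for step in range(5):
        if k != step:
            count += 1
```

5² - 5 (exclude diagonal)
`count` takes the values: 0 → 1 → 2 → 3 → 4 → 5 → 6 → 7 → 8 → 9 → 10 → 11 → 12 → 13 → 14 → 15 → 16 → 17 → 18 → 19 → 20

Answer: 20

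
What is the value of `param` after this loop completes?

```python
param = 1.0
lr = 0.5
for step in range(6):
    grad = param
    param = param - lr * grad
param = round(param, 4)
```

Gradient descent: w = 1.0 * (1 - 0.5)^6
`param` takes the values: 1.0 → 0.5 → 0.25 → 0.125 → 0.0625 → 0.03125 → 0.015625 → 0.0156

Answer: 0.0156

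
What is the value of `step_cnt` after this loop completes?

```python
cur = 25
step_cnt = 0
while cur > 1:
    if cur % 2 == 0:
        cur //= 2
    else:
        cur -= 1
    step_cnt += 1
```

Steps to reduce 25 to 1
`step_cnt` takes the values: 0 → 1 → 2 → 3 → 4 → 5 → 6

Answer: 6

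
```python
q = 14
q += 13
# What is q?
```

Trace:
`q = 14` → q = 14
`q += 13` → q = 27
So q = 27

Answer: 27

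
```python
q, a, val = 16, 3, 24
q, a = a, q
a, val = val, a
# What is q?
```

Trace:
`q, a, val = 16, 3, 24` → q = 16; a = 3; val = 24
`q, a = a, q` → q = 3; a = 16
`a, val = val, a` → a = 24; val = 16
So q = 3

Answer: 3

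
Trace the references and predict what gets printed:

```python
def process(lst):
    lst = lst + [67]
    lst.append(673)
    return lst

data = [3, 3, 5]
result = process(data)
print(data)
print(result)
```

Key concept: rebinding parameter vs mutation.
Step by step:
`data = [3, 3, 5]` → data = [3, 3, 5]
`result = process(data)` → result = [3, 3, 5, 67, 673]
`print(data)` → prints [3, 3, 5]
`print(result)` → prints [3, 3, 5, 67, 673]

Answer:
[3, 3, 5]
[3, 3, 5, 67, 673]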